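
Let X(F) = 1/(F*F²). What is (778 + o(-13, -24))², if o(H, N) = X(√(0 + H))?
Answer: (131482 + I*√13)²/28561 ≈ 6.0528e+5 + 33.197*I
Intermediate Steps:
X(F) = F⁻³ (X(F) = 1/(F³) = F⁻³)
o(H, N) = H^(-3/2) (o(H, N) = (√(0 + H))⁻³ = (√H)⁻³ = H^(-3/2))
(778 + o(-13, -24))² = (778 + (-13)^(-3/2))² = (778 + I*√13/169)²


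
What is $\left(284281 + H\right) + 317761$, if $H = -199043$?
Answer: $402999$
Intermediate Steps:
$\left(284281 + H\right) + 317761 = \left(284281 - 199043\right) + 317761 = 85238 + 317761 = 402999$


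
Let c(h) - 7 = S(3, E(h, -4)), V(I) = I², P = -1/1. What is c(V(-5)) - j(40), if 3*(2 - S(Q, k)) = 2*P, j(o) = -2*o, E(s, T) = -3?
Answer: 269/3 ≈ 89.667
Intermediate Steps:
P = -1 (P = -1*1 = -1)
S(Q, k) = 8/3 (S(Q, k) = 2 - 2*(-1)/3 = 2 - ⅓*(-2) = 2 + ⅔ = 8/3)
c(h) = 29/3 (c(h) = 7 + 8/3 = 29/3)
c(V(-5)) - j(40) = 29/3 - (-2)*40 = 29/3 - 1*(-80) = 29/3 + 80 = 269/3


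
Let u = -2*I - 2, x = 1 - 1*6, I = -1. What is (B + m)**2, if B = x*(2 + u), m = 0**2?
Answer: 100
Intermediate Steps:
x = -5 (x = 1 - 6 = -5)
u = 0 (u = -2*(-1) - 2 = 2 - 2 = 0)
m = 0
B = -10 (B = -5*(2 + 0) = -5*2 = -10)
(B + m)**2 = (-10 + 0)**2 = (-10)**2 = 100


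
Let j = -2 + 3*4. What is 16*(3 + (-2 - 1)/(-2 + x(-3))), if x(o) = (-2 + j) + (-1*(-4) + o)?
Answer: 288/7 ≈ 41.143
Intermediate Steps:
j = 10 (j = -2 + 12 = 10)
x(o) = 12 + o (x(o) = (-2 + 10) + (-1*(-4) + o) = 8 + (4 + o) = 12 + o)
16*(3 + (-2 - 1)/(-2 + x(-3))) = 16*(3 + (-2 - 1)/(-2 + (12 - 3))) = 16*(3 - 3/(-2 + 9)) = 16*(3 - 3/7) = 16*(18/7) = 288/7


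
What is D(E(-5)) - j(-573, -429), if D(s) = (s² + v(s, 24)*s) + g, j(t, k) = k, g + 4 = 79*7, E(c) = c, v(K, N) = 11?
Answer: 948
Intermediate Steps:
g = 549 (g = -4 + 79*7 = -4 + 553 = 549)
D(s) = 549 + s² + 11*s (D(s) = (s² + 11*s) + 549 = 549 + s² + 11*s)
D(E(-5)) - j(-573, -429) = (549 + (-5)² + 11*(-5)) - 1*(-429) = (549 + 25 - 55) + 429 = 519 + 429 = 948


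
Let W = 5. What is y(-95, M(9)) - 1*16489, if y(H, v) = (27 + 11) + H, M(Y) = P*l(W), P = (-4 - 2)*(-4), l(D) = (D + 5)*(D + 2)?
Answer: -16546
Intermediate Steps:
l(D) = (2 + D)*(5 + D) (l(D) = (5 + D)*(2 + D) = (2 + D)*(5 + D))
P = 24 (P = -6*(-4) = 24)
M(Y) = 1680 (M(Y) = 24*(10 + 5² + 7*5) = 24*(10 + 25 + 35) = 24*70 = 1680)
y(H, v) = 38 + H
y(-95, M(9)) - 1*16489 = (38 - 95) - 1*16489 = -57 - 16489 = -16546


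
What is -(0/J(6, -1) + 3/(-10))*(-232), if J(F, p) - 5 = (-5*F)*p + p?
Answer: -348/5 ≈ -69.600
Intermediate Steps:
J(F, p) = 5 + p - 5*F*p (J(F, p) = 5 + ((-5*F)*p + p) = 5 + (-5*F*p + p) = 5 + (p - 5*F*p) = 5 + p - 5*F*p)
-(0/J(6, -1) + 3/(-10))*(-232) = -(0/(5 - 1 - 5*6*(-1)) + 3/(-10))*(-232) = -(0/(5 - 1 + 30) + 3*(-⅒))*(-232) = -(0/34 - 3/10)*(-232) = -(0*(1/34) - 3/10)*(-232) = -(0 - 3/10)*(-232) = -(-3)*(-232)/10 = -1*348/5 = -348/5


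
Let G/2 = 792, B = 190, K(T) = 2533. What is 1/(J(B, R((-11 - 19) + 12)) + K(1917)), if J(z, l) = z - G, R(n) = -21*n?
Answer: 1/1139 ≈ 0.00087796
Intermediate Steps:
G = 1584 (G = 2*792 = 1584)
J(z, l) = -1584 + z (J(z, l) = z - 1*1584 = z - 1584 = -1584 + z)
1/(J(B, R((-11 - 19) + 12)) + K(1917)) = 1/((-1584 + 190) + 2533) = 1/(-1394 + 2533) = 1/1139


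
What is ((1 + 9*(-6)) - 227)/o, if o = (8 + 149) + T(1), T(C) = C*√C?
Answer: -140/79 ≈ -1.7722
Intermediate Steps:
T(C) = C^(3/2)
o = 158 (o = (8 + 149) + 1^(3/2) = 157 + 1 = 158)
((1 + 9*(-6)) - 227)/o = ((1 + 9*(-6)) - 227)/158 = ((1 - 54) - 227)/158 = (-53 - 227)/158 = (1/158)*(-280) = -140/79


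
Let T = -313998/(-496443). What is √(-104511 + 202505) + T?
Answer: 104666/165481 + √97994 ≈ 313.67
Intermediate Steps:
T = 104666/165481 (T = -313998*(-1/496443) = 104666/165481 ≈ 0.63250)
√(-104511 + 202505) + T = √(-104511 + 202505) + 104666/165481 = √97994 + 104666/165481 = 104666/165481 + √97994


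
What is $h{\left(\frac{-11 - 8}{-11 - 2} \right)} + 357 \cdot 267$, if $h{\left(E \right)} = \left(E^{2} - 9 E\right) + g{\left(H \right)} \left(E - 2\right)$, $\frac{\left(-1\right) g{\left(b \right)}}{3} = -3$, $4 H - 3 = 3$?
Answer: $\frac{16106230}{169} \approx 95303.0$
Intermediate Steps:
$H = \frac{3}{2}$ ($H = \frac{3}{4} + \frac{1}{4} \cdot 3 = \frac{3}{4} + \frac{3}{4} = \frac{3}{2} \approx 1.5$)
$g{\left(b \right)} = 9$ ($g{\left(b \right)} = \left(-3\right) \left(-3\right) = 9$)
$h{\left(E \right)} = -18 + E^{2}$ ($h{\left(E \right)} = \left(E^{2} - 9 E\right) + 9 \left(E - 2\right) = \left(E^{2} - 9 E\right) + 9 \left(-2 + E\right) = \left(E^{2} - 9 E\right) + \left(-18 + 9 E\right) = -18 + E^{2}$)
$h{\left(\frac{-11 - 8}{-11 - 2} \right)} + 357 \cdot 267 = \left(-18 + \left(\frac{-11 - 8}{-11 - 2}\right)^{2}\right) + 357 \cdot 267 = \left(-18 + \left(- \frac{19}{-13}\right)^{2}\right) + 95319 = \left(-18 + \left(\left(-19\right) \left(- \frac{1}{13}\right)\right)^{2}\right) + 95319 = \left(-18 + \left(\frac{19}{13}\right)^{2}\right) + 95319 = \left(-18 + \frac{361}{169}\right) + 95319 = - \frac{2681}{169} + 95319 = \frac{16106230}{169}$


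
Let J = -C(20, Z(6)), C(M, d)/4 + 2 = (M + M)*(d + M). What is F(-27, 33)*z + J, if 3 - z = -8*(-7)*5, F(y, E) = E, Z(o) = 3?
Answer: -12813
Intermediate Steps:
C(M, d) = -8 + 8*M*(M + d) (C(M, d) = -8 + 4*((M + M)*(d + M)) = -8 + 4*((2*M)*(M + d)) = -8 + 4*(2*M*(M + d)) = -8 + 8*M*(M + d))
z = -277 (z = 3 - (-8*(-7))*5 = 3 - 56*5 = 3 - 1*280 = 3 - 280 = -277)
J = -3672 (J = -(-8 + 8*20² + 8*20*3) = -(-8 + 8*400 + 480) = -(-8 + 3200 + 480) = -1*3672 = -3672)
F(-27, 33)*z + J = 33*(-277) - 3672 = -9141 - 3672 = -12813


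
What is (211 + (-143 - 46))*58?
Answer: 1276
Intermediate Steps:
(211 + (-143 - 46))*58 = (211 - 189)*58 = 22*58 = 1276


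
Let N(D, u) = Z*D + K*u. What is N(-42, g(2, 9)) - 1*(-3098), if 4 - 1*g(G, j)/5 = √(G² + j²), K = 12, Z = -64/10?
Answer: 18034/5 - 60*√85 ≈ 3053.6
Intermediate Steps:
Z = -32/5 (Z = -64*⅒ = -32/5 ≈ -6.4000)
g(G, j) = 20 - 5*√(G² + j²)
N(D, u) = 12*u - 32*D/5 (N(D, u) = -32*D/5 + 12*u = 12*u - 32*D/5)
N(-42, g(2, 9)) - 1*(-3098) = (12*(20 - 5*√(2² + 9²)) - 32/5*(-42)) - 1*(-3098) = (12*(20 - 5*√(4 + 81)) + 1344/5) + 3098 = (12*(20 - 5*√85) + 1344/5) + 3098 = ((240 - 60*√85) + 1344/5) + 3098 = (2544/5 - 60*√85) + 3098 = 18034/5 - 60*√85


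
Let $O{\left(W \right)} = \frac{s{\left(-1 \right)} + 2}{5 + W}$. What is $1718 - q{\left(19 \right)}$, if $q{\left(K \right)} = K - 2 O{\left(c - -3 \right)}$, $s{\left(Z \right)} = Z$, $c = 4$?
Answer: $\frac{10195}{6} \approx 1699.2$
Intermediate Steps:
$O{\left(W \right)} = \frac{1}{5 + W}$ ($O{\left(W \right)} = \frac{-1 + 2}{5 + W} = 1 \frac{1}{5 + W} = \frac{1}{5 + W}$)
$q{\left(K \right)} = - \frac{1}{6} + K$ ($q{\left(K \right)} = K - \frac{2}{5 + \left(4 - -3\right)} = K - \frac{2}{5 + \left(4 + 3\right)} = K - \frac{2}{5 + 7} = K - \frac{2}{12} = K - \frac{1}{6} = - \frac{1}{6} + K$)
$1718 - q{\left(19 \right)} = 1718 - \left(- \frac{1}{6} + 19\right) = 1718 - \frac{113}{6} = \frac{10195}{6}$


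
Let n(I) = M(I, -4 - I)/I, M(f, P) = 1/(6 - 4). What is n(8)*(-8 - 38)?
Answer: -23/8 ≈ -2.8750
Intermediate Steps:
M(f, P) = 1/2
n(I) = 1/(2*I)
n(8)*(-8 - 38) = ((1/2)/8)*(-8 - 38) = ((1/2)*(1/8))*(-46) = (1/16)*(-46) = -23/8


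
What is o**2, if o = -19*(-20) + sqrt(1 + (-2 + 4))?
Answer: (380 + sqrt(3))**2 ≈ 1.4572e+5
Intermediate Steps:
o = 380 + sqrt(3) (o = 380 + sqrt(1 + 2) = 380 + sqrt(3) ≈ 381.73)
o**2 = (380 + sqrt(3))**2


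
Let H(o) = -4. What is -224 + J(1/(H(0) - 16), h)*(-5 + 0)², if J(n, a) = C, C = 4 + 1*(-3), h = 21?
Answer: -199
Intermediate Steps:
C = 1 (C = 4 - 3 = 1)
J(n, a) = 1
-224 + J(1/(H(0) - 16), h)*(-5 + 0)² = -224 + 1*(-5 + 0)² = -224 + 1*(-5)² = -224 + 1*25 = -224 + 25 = -199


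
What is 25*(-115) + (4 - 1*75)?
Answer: -2946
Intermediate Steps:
25*(-115) + (4 - 1*75) = -2875 + (4 - 75) = -2875 - 71 = -2946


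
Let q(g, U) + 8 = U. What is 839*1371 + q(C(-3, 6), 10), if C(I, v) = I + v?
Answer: 1150271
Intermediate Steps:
q(g, U) = -8 + U
839*1371 + q(C(-3, 6), 10) = 839*1371 + (-8 + 10) = 1150269 + 2 = 1150271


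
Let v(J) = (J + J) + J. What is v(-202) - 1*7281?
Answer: -7887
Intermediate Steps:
v(J) = 3*J (v(J) = 2*J + J = 3*J)
v(-202) - 1*7281 = 3*(-202) - 1*7281 = -606 - 7281 = -7887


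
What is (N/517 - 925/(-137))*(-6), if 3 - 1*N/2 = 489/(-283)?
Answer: -814225722/20044607 ≈ -40.621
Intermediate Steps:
N = 2676/283 (N = 6 - 978/(-283) = 6 - 978*(-1)/283 = 6 - 2*(-489/283) = 6 + 978/283 = 2676/283 ≈ 9.4558)
(N/517 - 925/(-137))*(-6) = ((2676/283)/517 - 925/(-137))*(-6) = ((2676/283)*(1/517) - 925*(-1/137))*(-6) = (2676/146311 + 925/137)*(-6) = (135704287/20044607)*(-6) = -814225722/20044607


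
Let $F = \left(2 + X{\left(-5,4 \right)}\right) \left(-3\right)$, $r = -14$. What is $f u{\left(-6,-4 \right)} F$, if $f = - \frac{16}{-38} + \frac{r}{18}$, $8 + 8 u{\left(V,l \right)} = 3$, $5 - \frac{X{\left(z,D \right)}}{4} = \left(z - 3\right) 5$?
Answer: $- \frac{27755}{228} \approx -121.73$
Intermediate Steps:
$X{\left(z,D \right)} = 80 - 20 z$ ($X{\left(z,D \right)} = 20 - 4 \left(z - 3\right) 5 = 20 - 4 \left(-3 + z\right) 5 = 20 - 4 \left(-15 + 5 z\right) = 20 - \left(-60 + 20 z\right) = 80 - 20 z$)
$u{\left(V,l \right)} = - \frac{5}{8}$ ($u{\left(V,l \right)} = -1 + \frac{1}{8} \cdot 3 = -1 + \frac{3}{8} = - \frac{5}{8}$)
$f = - \frac{61}{171}$ ($f = - \frac{16}{-38} - \frac{14}{18} = \left(-16\right) \left(- \frac{1}{38}\right) - \frac{7}{9} = \frac{8}{19} - \frac{7}{9} = - \frac{61}{171} \approx -0.35673$)
$F = -546$ ($F = \left(2 + \left(80 - -100\right)\right) \left(-3\right) = \left(2 + \left(80 + 100\right)\right) \left(-3\right) = \left(2 + 180\right) \left(-3\right) = 182 \left(-3\right) = -546$)
$f u{\left(-6,-4 \right)} F = \left(- \frac{61}{171}\right) \left(- \frac{5}{8}\right) \left(-546\right) = \frac{305}{1368} \left(-546\right) = - \frac{27755}{228}$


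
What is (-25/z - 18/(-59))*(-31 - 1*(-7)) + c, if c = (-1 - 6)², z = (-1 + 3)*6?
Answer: 5409/59 ≈ 91.678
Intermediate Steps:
z = 12 (z = 2*6 = 12)
c = 49 (c = (-7)² = 49)
(-25/z - 18/(-59))*(-31 - 1*(-7)) + c = (-25/12 - 18/(-59))*(-31 - 1*(-7)) + 49 = (-25*1/12 - 18*(-1/59))*(-31 + 7) + 49 = (-25/12 + 18/59)*(-24) + 49 = -1259/708*(-24) + 49 = 2518/59 + 49 = 5409/59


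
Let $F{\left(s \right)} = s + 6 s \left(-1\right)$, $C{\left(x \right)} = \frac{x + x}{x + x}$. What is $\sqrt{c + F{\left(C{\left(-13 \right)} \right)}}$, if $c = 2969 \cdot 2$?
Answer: $\sqrt{5933} \approx 77.026$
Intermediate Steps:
$C{\left(x \right)} = 1$ ($C{\left(x \right)} = \frac{2 x}{2 x} = 2 x \frac{1}{2 x} = 1$)
$c = 5938$
$F{\left(s \right)} = - 5 s$ ($F{\left(s \right)} = s - 6 s = - 5 s$)
$\sqrt{c + F{\left(C{\left(-13 \right)} \right)}} = \sqrt{5938 - 5} = \sqrt{5933}$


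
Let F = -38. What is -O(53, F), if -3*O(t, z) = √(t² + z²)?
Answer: √4253/3 ≈ 21.738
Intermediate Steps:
O(t, z) = -√(t² + z²)/3
-O(53, F) = -(-1)*√(53² + (-38)²)/3 = -(-1)*√(2809 + 1444)/3 = -(-1)*√4253/3 = √4253/3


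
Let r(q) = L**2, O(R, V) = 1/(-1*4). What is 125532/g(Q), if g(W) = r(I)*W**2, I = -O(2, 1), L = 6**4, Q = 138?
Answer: 3487/888516864 ≈ 3.9245e-6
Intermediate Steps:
O(R, V) = -1/4 (O(R, V) = 1/(-4) = 1*(-1/4) = -1/4)
L = 1296
I = 1/4 (I = -1*(-1/4) = 1/4 ≈ 0.25000)
r(q) = 1679616 (r(q) = 1296**2 = 1679616)
g(W) = 1679616*W**2
125532/g(Q) = 125532/((1679616*138**2)) = 125532/((1679616*19044)) = 125532/31986607104 = 125532*(1/31986607104) = 3487/888516864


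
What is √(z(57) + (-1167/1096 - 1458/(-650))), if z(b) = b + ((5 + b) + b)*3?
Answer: √526771745058/35620 ≈ 20.376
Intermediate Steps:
z(b) = 15 + 7*b (z(b) = b + (5 + 2*b)*3 = b + (15 + 6*b) = 15 + 7*b)
√(z(57) + (-1167/1096 - 1458/(-650))) = √((15 + 7*57) + (-1167/1096 - 1458/(-650))) = √((15 + 399) + (-1167*1/1096 - 1458*(-1/650))) = √(414 + (-1167/1096 + 729/325)) = √(414 + 419709/356200) = √(147886509/356200) = √526771745058/35620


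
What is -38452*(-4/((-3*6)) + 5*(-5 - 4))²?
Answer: -6244950868/81 ≈ -7.7098e+7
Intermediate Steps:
-38452*(-4/((-3*6)) + 5*(-5 - 4))² = -38452*(-4/(-18) + 5*(-9))² = -38452*(-4*(-1/18) - 45)² = -38452*(2/9 - 45)² = -38452*(-403/9)² = -38452*162409/81 = -6244950868/81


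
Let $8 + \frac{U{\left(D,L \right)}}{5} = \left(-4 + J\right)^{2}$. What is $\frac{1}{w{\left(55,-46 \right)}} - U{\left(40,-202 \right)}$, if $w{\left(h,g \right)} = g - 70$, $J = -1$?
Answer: $- \frac{9861}{116} \approx -85.009$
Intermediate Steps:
$w{\left(h,g \right)} = -70 + g$ ($w{\left(h,g \right)} = g - 70 = -70 + g$)
$U{\left(D,L \right)} = 85$ ($U{\left(D,L \right)} = -40 + 5 \left(-4 - 1\right)^{2} = -40 + 5 \left(-5\right)^{2} = -40 + 5 \cdot 25 = -40 + 125 = 85$)
$\frac{1}{w{\left(55,-46 \right)}} - U{\left(40,-202 \right)} = \frac{1}{-70 - 46} - 85 = \frac{1}{-116} - 85 = - \frac{1}{116} - 85 = - \frac{9861}{116}$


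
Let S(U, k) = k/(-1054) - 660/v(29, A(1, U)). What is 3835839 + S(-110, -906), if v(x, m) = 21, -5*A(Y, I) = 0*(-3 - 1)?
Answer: 14150297302/3689 ≈ 3.8358e+6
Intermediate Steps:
A(Y, I) = 0 (A(Y, I) = -0*(-3 - 1) = -0*(-4) = -⅕*0 = 0)
S(U, k) = -220/7 - k/1054 (S(U, k) = k/(-1054) - 660/21 = k*(-1/1054) - 660*1/21 = -k/1054 - 220/7 = -220/7 - k/1054)
3835839 + S(-110, -906) = 3835839 + (-220/7 - 1/1054*(-906)) = 3835839 + (-220/7 + 453/527) = 3835839 - 112769/3689 = 14150297302/3689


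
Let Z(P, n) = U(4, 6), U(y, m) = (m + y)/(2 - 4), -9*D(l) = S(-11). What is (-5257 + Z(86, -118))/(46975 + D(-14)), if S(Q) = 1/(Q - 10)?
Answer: -497259/4439138 ≈ -0.11202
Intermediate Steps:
S(Q) = 1/(-10 + Q)
D(l) = 1/189 (D(l) = -1/(9*(-10 - 11)) = -⅑/(-21) = -⅑*(-1/21) = 1/189)
U(y, m) = -m/2 - y/2 (U(y, m) = (m + y)/(-2) = (m + y)*(-½) = -m/2 - y/2)
Z(P, n) = -5 (Z(P, n) = -½*6 - ½*4 = -3 - 2 = -5)
(-5257 + Z(86, -118))/(46975 + D(-14)) = (-5257 - 5)/(46975 + 1/189) = -5262/8878276/189 = -5262*189/8878276 = -497259/4439138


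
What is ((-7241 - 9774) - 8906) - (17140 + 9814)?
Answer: -52875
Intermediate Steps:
((-7241 - 9774) - 8906) - (17140 + 9814) = (-17015 - 8906) - 1*26954 = -25921 - 26954 = -52875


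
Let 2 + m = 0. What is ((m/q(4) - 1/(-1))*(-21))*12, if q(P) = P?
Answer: -126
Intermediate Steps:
m = -2 (m = -2 + 0 = -2)
((m/q(4) - 1/(-1))*(-21))*12 = ((-2/4 - 1/(-1))*(-21))*12 = ((-2*¼ - 1*(-1))*(-21))*12 = ((-½ + 1)*(-21))*12 = ((½)*(-21))*12 = -21/2*12 = -126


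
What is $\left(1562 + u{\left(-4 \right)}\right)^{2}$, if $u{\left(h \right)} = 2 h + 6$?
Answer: $2433600$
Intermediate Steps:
$u{\left(h \right)} = 6 + 2 h$
$\left(1562 + u{\left(-4 \right)}\right)^{2} = \left(1562 + \left(6 + 2 \left(-4\right)\right)\right)^{2} = \left(1562 + \left(6 - 8\right)\right)^{2} = \left(1562 - 2\right)^{2} = 1560^{2} = 2433600$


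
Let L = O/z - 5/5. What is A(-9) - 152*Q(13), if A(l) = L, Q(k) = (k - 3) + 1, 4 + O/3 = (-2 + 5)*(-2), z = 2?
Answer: -1688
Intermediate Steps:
O = -30 (O = -12 + 3*((-2 + 5)*(-2)) = -12 + 3*(3*(-2)) = -12 + 3*(-6) = -12 - 18 = -30)
Q(k) = -2 + k (Q(k) = (-3 + k) + 1 = -2 + k)
L = -16 (L = -30/2 - 5/5 = -30*½ - 5*⅕ = -15 - 1 = -16)
A(l) = -16
A(-9) - 152*Q(13) = -16 - 152*(-2 + 13) = -16 - 152*11 = -16 - 1672 = -1688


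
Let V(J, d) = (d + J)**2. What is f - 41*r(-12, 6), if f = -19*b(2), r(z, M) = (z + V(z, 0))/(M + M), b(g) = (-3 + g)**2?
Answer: -470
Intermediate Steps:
V(J, d) = (J + d)**2
r(z, M) = (z + z**2)/(2*M) (r(z, M) = (z + (z + 0)**2)/(M + M) = (z + z**2)/((2*M)) = (z + z**2)*(1/(2*M)) = (z + z**2)/(2*M))
f = -19 (f = -19*(-3 + 2)**2 = -19*(-1)**2 = -19*1 = -19)
f - 41*r(-12, 6) = -19 - 41*(-12)*(1 - 12)/(2*6) = -19 - 41*(-12)*(-11)/(2*6) = -19 - 41*11 = -19 - 451 = -470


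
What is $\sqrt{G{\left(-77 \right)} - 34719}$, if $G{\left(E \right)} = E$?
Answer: $2 i \sqrt{8699} \approx 186.54 i$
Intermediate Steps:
$\sqrt{G{\left(-77 \right)} - 34719} = \sqrt{-77 - 34719} = \sqrt{-34796} = 2 i \sqrt{8699}$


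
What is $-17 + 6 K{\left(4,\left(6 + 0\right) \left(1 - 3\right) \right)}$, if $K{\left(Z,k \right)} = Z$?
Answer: $7$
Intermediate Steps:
$-17 + 6 K{\left(4,\left(6 + 0\right) \left(1 - 3\right) \right)} = -17 + 6 \cdot 4 = -17 + 24 = 7$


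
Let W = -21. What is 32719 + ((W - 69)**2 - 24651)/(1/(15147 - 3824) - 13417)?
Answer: 1656960154361/50640230 ≈ 32720.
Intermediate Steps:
32719 + ((W - 69)**2 - 24651)/(1/(15147 - 3824) - 13417) = 32719 + ((-21 - 69)**2 - 24651)/(1/(15147 - 3824) - 13417) = 32719 + ((-90)**2 - 24651)/(1/11323 - 13417) = 32719 + (8100 - 24651)/(1/11323 - 13417) = 32719 - 16551/(-151920690/11323) = 32719 - 16551*(-11323/151920690) = 32719 + 62468991/50640230 = 1656960154361/50640230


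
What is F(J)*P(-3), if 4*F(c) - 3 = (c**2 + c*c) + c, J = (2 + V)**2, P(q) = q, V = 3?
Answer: -1917/2 ≈ -958.50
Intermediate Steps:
J = 25 (J = (2 + 3)**2 = 5**2 = 25)
F(c) = 3/4 + c**2/2 + c/4 (F(c) = 3/4 + ((c**2 + c*c) + c)/4 = 3/4 + ((c**2 + c**2) + c)/4 = 3/4 + (2*c**2 + c)/4 = 3/4 + (c + 2*c**2)/4 = 3/4 + (c**2/2 + c/4) = 3/4 + c**2/2 + c/4)
F(J)*P(-3) = (3/4 + (1/2)*25**2 + (1/4)*25)*(-3) = (3/4 + (1/2)*625 + 25/4)*(-3) = (3/4 + 625/2 + 25/4)*(-3) = (639/2)*(-3) = -1917/2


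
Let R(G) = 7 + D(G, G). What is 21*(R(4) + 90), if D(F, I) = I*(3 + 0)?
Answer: 2289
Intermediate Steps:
D(F, I) = 3*I (D(F, I) = I*3 = 3*I)
R(G) = 7 + 3*G
21*(R(4) + 90) = 21*((7 + 3*4) + 90) = 21*((7 + 12) + 90) = 21*(19 + 90) = 21*109 = 2289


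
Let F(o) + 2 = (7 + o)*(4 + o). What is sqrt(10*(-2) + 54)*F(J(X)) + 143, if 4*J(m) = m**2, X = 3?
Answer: 143 + 893*sqrt(34)/16 ≈ 468.44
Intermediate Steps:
J(m) = m**2/4
F(o) = -2 + (4 + o)*(7 + o) (F(o) = -2 + (7 + o)*(4 + o) = -2 + (4 + o)*(7 + o))
sqrt(10*(-2) + 54)*F(J(X)) + 143 = sqrt(10*(-2) + 54)*(26 + ((1/4)*3**2)**2 + 11*((1/4)*3**2)) + 143 = sqrt(-20 + 54)*(26 + ((1/4)*9)**2 + 11*((1/4)*9)) + 143 = sqrt(34)*(26 + (9/4)**2 + 11*(9/4)) + 143 = sqrt(34)*(26 + 81/16 + 99/4) + 143 = sqrt(34)*(893/16) + 143 = 893*sqrt(34)/16 + 143 = 143 + 893*sqrt(34)/16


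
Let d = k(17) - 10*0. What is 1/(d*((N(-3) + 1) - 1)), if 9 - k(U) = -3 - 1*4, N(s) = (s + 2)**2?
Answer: 1/16 ≈ 0.062500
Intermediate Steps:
N(s) = (2 + s)**2
k(U) = 16 (k(U) = 9 - (-3 - 1*4) = 9 - (-3 - 4) = 9 - 1*(-7) = 9 + 7 = 16)
d = 16 (d = 16 - 10*0 = 16 + 0 = 16)
1/(d*((N(-3) + 1) - 1)) = 1/(16*(((2 - 3)**2 + 1) - 1)) = 1/(16*(((-1)**2 + 1) - 1)) = 1/(16*((1 + 1) - 1)) = 1/(16*(2 - 1)) = 1/(16*1) = 1/16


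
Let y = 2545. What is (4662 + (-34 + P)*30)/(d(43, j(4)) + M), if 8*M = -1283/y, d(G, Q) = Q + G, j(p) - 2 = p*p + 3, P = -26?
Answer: 19423440/433919 ≈ 44.763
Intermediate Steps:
j(p) = 5 + p**2 (j(p) = 2 + (p*p + 3) = 2 + (p**2 + 3) = 2 + (3 + p**2) = 5 + p**2)
d(G, Q) = G + Q
M = -1283/20360 (M = (-1283/2545)/8 = (-1283*1/2545)/8 = (1/8)*(-1283/2545) = -1283/20360 ≈ -0.063016)
(4662 + (-34 + P)*30)/(d(43, j(4)) + M) = (4662 + (-34 - 26)*30)/((43 + (5 + 4**2)) - 1283/20360) = (4662 - 60*30)/((43 + (5 + 16)) - 1283/20360) = (4662 - 1800)/((43 + 21) - 1283/20360) = 2862/(64 - 1283/20360) = 2862/(1301757/20360) = 2862*(20360/1301757) = 19423440/433919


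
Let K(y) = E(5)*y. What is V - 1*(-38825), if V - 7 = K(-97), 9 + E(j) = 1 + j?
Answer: 39123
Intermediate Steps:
E(j) = -8 + j (E(j) = -9 + (1 + j) = -8 + j)
K(y) = -3*y (K(y) = (-8 + 5)*y = -3*y)
V = 298 (V = 7 - 3*(-97) = 7 + 291 = 298)
V - 1*(-38825) = 298 - 1*(-38825) = 298 + 38825 = 39123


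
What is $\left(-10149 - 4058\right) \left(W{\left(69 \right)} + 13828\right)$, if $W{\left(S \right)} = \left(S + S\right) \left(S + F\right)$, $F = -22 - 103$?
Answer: $-86662700$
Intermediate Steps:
$F = -125$
$W{\left(S \right)} = 2 S \left(-125 + S\right)$ ($W{\left(S \right)} = \left(S + S\right) \left(S - 125\right) = 2 S \left(-125 + S\right)$)
$\left(-10149 - 4058\right) \left(W{\left(69 \right)} + 13828\right) = \left(-10149 - 4058\right) \left(2 \cdot 69 \left(-125 + 69\right) + 13828\right) = - 14207 \left(2 \cdot 69 \left(-56\right) + 13828\right) = - 14207 \left(-7728 + 13828\right) = \left(-14207\right) 6100 = -86662700$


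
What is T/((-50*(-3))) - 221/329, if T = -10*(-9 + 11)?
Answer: -3973/4935 ≈ -0.80507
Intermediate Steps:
T = -20 (T = -10*2 = -20)
T/((-50*(-3))) - 221/329 = -20/((-50*(-3))) - 221/329 = -20/150 - 221*1/329 = -20*1/150 - 221/329 = -2/15 - 221/329 = -3973/4935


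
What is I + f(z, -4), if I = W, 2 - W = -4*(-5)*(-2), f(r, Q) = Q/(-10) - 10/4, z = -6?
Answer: 399/10 ≈ 39.900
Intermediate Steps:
f(r, Q) = -5/2 - Q/10 (f(r, Q) = Q*(-⅒) - 10*¼ = -Q/10 - 5/2 = -5/2 - Q/10)
W = 42 (W = 2 - (-4*(-5))*(-2) = 2 - 20*(-2) = 2 - 1*(-40) = 2 + 40 = 42)
I = 42
I + f(z, -4) = 42 + (-5/2 - ⅒*(-4)) = 42 + (-5/2 + ⅖) = 42 - 21/10 = 399/10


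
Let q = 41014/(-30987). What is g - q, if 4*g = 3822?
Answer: 59298185/61974 ≈ 956.82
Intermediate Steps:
g = 1911/2 (g = (1/4)*3822 = 1911/2 ≈ 955.50)
q = -41014/30987 (q = 41014*(-1/30987) = -41014/30987 ≈ -1.3236)
g - q = 1911/2 - 1*(-41014/30987) = 1911/2 + 41014/30987 = 59298185/61974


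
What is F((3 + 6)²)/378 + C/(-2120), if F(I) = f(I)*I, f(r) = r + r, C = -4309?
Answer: 545323/14840 ≈ 36.747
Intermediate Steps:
f(r) = 2*r
F(I) = 2*I² (F(I) = (2*I)*I = 2*I²)
F((3 + 6)²)/378 + C/(-2120) = (2*((3 + 6)²)²)/378 - 4309/(-2120) = (2*(9²)²)*(1/378) - 4309*(-1/2120) = (2*81²)*(1/378) + 4309/2120 = (2*6561)*(1/378) + 4309/2120 = 13122*(1/378) + 4309/2120 = 243/7 + 4309/2120 = 545323/14840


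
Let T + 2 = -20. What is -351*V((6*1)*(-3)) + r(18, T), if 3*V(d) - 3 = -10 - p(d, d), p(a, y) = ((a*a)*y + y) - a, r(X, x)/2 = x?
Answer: -681569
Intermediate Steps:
T = -22 (T = -2 - 20 = -22)
r(X, x) = 2*x
p(a, y) = y - a + y*a**2 (p(a, y) = (a**2*y + y) - a = (y*a**2 + y) - a = (y + y*a**2) - a = y - a + y*a**2)
V(d) = -7/3 - d**3/3 (V(d) = 1 + (-10 - (d - d + d*d**2))/3 = 1 + (-10 - (d - d + d**3))/3 = 1 + (-10 - d**3)/3 = 1 + (-10/3 - d**3/3) = -7/3 - d**3/3)
-351*V((6*1)*(-3)) + r(18, T) = -351*(-7/3 - ((6*1)*(-3))**3/3) + 2*(-22) = -351*(-7/3 - (6*(-3))**3/3) - 44 = -351*(-7/3 - 1/3*(-18)**3) - 44 = -351*(-7/3 - 1/3*(-5832)) - 44 = -351*(-7/3 + 1944) - 44 = -351*5825/3 - 44 = -681525 - 44 = -681569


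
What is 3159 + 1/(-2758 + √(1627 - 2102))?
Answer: 24030633443/7607039 - 5*I*√19/7607039 ≈ 3159.0 - 2.865e-6*I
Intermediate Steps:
3159 + 1/(-2758 + √(1627 - 2102)) = 3159 + 1/(-2758 + √(-475)) = 3159 + 1/(-2758 + 5*I*√19)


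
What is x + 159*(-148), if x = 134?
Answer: -23398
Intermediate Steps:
x + 159*(-148) = 134 + 159*(-148) = 134 - 23532 = -23398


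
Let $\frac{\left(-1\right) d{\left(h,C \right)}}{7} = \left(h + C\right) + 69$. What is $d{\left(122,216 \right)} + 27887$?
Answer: $25038$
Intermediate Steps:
$d{\left(h,C \right)} = -483 - 7 C - 7 h$ ($d{\left(h,C \right)} = - 7 \left(\left(h + C\right) + 69\right) = - 7 \left(\left(C + h\right) + 69\right) = - 7 \left(69 + C + h\right) = -483 - 7 C - 7 h$)
$d{\left(122,216 \right)} + 27887 = \left(-483 - 1512 - 854\right) + 27887 = -2849 + 27887 = 25038$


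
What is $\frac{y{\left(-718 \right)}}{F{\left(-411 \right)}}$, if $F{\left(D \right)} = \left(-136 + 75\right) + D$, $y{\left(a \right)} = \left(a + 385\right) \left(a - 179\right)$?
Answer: $- \frac{298701}{472} \approx -632.84$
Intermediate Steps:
$y{\left(a \right)} = \left(-179 + a\right) \left(385 + a\right)$ ($y{\left(a \right)} = \left(385 + a\right) \left(-179 + a\right) = \left(-179 + a\right) \left(385 + a\right)$)
$F{\left(D \right)} = -61 + D$
$\frac{y{\left(-718 \right)}}{F{\left(-411 \right)}} = \frac{-68915 + \left(-718\right)^{2} + 206 \left(-718\right)}{-61 - 411} = \frac{-68915 + 515524 - 147908}{-472} = 298701 \left(- \frac{1}{472}\right) = - \frac{298701}{472}$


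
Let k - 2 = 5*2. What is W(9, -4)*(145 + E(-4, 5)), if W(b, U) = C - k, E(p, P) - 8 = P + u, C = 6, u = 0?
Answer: -948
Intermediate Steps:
k = 12 (k = 2 + 5*2 = 2 + 10 = 12)
E(p, P) = 8 + P (E(p, P) = 8 + (P + 0) = 8 + P)
W(b, U) = -6 (W(b, U) = 6 - 1*12 = 6 - 12 = -6)
W(9, -4)*(145 + E(-4, 5)) = -6*(145 + (8 + 5)) = -6*(145 + 13) = -6*158 = -948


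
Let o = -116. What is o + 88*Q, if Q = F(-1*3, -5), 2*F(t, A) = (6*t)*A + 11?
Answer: 4328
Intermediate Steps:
F(t, A) = 11/2 + 3*A*t (F(t, A) = ((6*t)*A + 11)/2 = (6*A*t + 11)/2 = (11 + 6*A*t)/2 = 11/2 + 3*A*t)
Q = 101/2 (Q = 11/2 + 3*(-5)*(-1*3) = 11/2 + 3*(-5)*(-3) = 11/2 + 45 = 101/2 ≈ 50.500)
o + 88*Q = -116 + 88*(101/2) = -116 + 4444 = 4328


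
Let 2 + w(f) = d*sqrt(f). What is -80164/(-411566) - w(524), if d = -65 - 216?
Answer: 451648/205783 + 562*sqrt(131) ≈ 6434.6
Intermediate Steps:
d = -281
w(f) = -2 - 281*sqrt(f)
-80164/(-411566) - w(524) = -80164/(-411566) - (-2 - 562*sqrt(131)) = -80164*(-1/411566) - (-2 - 562*sqrt(131)) = 40082/205783 - (-2 - 562*sqrt(131)) = 40082/205783 + (2 + 562*sqrt(131)) = 451648/205783 + 562*sqrt(131)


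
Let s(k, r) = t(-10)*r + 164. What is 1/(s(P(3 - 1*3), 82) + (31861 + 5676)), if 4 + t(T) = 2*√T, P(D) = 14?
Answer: 37373/1397010089 - 164*I*√10/1397010089 ≈ 2.6752e-5 - 3.7123e-7*I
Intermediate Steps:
t(T) = -4 + 2*√T
s(k, r) = 164 + r*(-4 + 2*I*√10) (s(k, r) = (-4 + 2*√(-10))*r + 164 = (-4 + 2*(I*√10))*r + 164 = (-4 + 2*I*√10)*r + 164 = r*(-4 + 2*I*√10) + 164 = 164 + r*(-4 + 2*I*√10))
1/(s(P(3 - 1*3), 82) + (31861 + 5676)) = 1/((164 - 2*82*(2 - I*√10)) + (31861 + 5676)) = 1/((164 + (-328 + 164*I*√10)) + 37537) = 1/((-164 + 164*I*√10) + 37537) = 1/(37373 + 164*I*√10)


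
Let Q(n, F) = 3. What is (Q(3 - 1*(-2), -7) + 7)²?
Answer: 100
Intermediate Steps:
(Q(3 - 1*(-2), -7) + 7)² = (3 + 7)² = 10² = 100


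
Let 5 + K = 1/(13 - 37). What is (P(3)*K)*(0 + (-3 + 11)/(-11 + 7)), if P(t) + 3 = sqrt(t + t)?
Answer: -121/4 + 121*sqrt(6)/12 ≈ -5.5510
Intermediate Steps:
P(t) = -3 + sqrt(2)*sqrt(t) (P(t) = -3 + sqrt(t + t) = -3 + sqrt(2*t) = -3 + sqrt(2)*sqrt(t))
K = -121/24 (K = -5 + 1/(13 - 37) = -5 + 1/(-24) = -5 - 1/24 = -121/24 ≈ -5.0417)
(P(3)*K)*(0 + (-3 + 11)/(-11 + 7)) = ((-3 + sqrt(2)*sqrt(3))*(-121/24))*(0 + (-3 + 11)/(-11 + 7)) = ((-3 + sqrt(6))*(-121/24))*(0 + 8/(-4)) = (121/8 - 121*sqrt(6)/24)*(0 + 8*(-1/4)) = (121/8 - 121*sqrt(6)/24)*(0 - 2) = (121/8 - 121*sqrt(6)/24)*(-2) = -121/4 + 121*sqrt(6)/12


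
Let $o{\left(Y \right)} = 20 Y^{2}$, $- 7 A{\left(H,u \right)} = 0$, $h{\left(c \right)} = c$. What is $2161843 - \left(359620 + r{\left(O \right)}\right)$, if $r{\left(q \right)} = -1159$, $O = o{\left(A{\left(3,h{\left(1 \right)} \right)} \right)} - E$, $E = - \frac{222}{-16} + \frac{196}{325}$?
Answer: $1803382$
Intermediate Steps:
$E = \frac{37643}{2600}$ ($E = \left(-222\right) \left(- \frac{1}{16}\right) + 196 \cdot \frac{1}{325} = \frac{111}{8} + \frac{196}{325} = \frac{37643}{2600} \approx 14.478$)
$A{\left(H,u \right)} = 0$ ($A{\left(H,u \right)} = \left(- \frac{1}{7}\right) 0 = 0$)
$O = - \frac{37643}{2600}$ ($O = 20 \cdot 0^{2} - \frac{37643}{2600} = 20 \cdot 0 - \frac{37643}{2600} = 0 - \frac{37643}{2600} = - \frac{37643}{2600} \approx -14.478$)
$2161843 - \left(359620 + r{\left(O \right)}\right) = 2161843 - 358461 = 1803382$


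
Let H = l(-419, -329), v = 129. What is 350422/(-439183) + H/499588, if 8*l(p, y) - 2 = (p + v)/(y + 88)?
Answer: -84382029035233/105755888283128 ≈ -0.79789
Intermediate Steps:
l(p, y) = ¼ + (129 + p)/(8*(88 + y)) (l(p, y) = ¼ + ((p + 129)/(y + 88))/8 = ¼ + ((129 + p)/(88 + y))/8 = ¼ + (129 + p)/(8*(88 + y)))
H = 193/482 (H = (305 - 419 + 2*(-329))/(8*(88 - 329)) = (⅛)*(305 - 419 - 658)/(-241) = (⅛)*(-1/241)*(-772) = 193/482 ≈ 0.40041)
350422/(-439183) + H/499588 = 350422/(-439183) + (193/482)/499588 = 350422*(-1/439183) + (193/482)*(1/499588) = -350422/439183 + 193/240801416 = -84382029035233/105755888283128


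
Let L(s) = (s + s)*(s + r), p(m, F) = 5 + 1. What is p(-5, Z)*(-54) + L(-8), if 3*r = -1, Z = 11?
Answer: -572/3 ≈ -190.67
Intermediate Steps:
p(m, F) = 6
r = -⅓ (r = (⅓)*(-1) = -⅓ ≈ -0.33333)
L(s) = 2*s*(-⅓ + s) (L(s) = (s + s)*(s - ⅓) = (2*s)*(-⅓ + s) = 2*s*(-⅓ + s))
p(-5, Z)*(-54) + L(-8) = 6*(-54) + (⅔)*(-8)*(-1 + 3*(-8)) = -324 + (⅔)*(-8)*(-1 - 24) = -324 + (⅔)*(-8)*(-25) = -324 + 400/3 = -572/3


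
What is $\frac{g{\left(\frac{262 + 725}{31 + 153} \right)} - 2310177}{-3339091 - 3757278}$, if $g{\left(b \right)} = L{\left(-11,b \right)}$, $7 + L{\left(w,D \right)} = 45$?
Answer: $\frac{2310139}{7096369} \approx 0.32554$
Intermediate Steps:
$L{\left(w,D \right)} = 38$ ($L{\left(w,D \right)} = -7 + 45 = 38$)
$g{\left(b \right)} = 38$
$\frac{g{\left(\frac{262 + 725}{31 + 153} \right)} - 2310177}{-3339091 - 3757278} = \frac{38 - 2310177}{-3339091 - 3757278} = - \frac{2310139}{-7096369} = \left(-2310139\right) \left(- \frac{1}{7096369}\right) = \frac{2310139}{7096369}$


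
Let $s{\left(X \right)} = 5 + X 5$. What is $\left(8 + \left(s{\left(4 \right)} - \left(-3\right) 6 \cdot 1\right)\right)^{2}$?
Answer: $2601$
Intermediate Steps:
$s{\left(X \right)} = 5 + 5 X$
$\left(8 + \left(s{\left(4 \right)} - \left(-3\right) 6 \cdot 1\right)\right)^{2} = \left(8 + \left(\left(5 + 5 \cdot 4\right) - \left(-3\right) 6 \cdot 1\right)\right)^{2} = \left(8 + \left(\left(5 + 20\right) - \left(-18\right) 1\right)\right)^{2} = \left(8 + \left(25 - -18\right)\right)^{2} = \left(8 + \left(25 + 18\right)\right)^{2} = \left(8 + 43\right)^{2} = 51^{2} = 2601$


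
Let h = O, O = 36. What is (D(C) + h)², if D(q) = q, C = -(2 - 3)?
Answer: 1369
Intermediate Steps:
C = 1 (C = -1*(-1) = 1)
h = 36
(D(C) + h)² = (1 + 36)² = 37² = 1369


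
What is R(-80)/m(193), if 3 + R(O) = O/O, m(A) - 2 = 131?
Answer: -2/133 ≈ -0.015038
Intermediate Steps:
m(A) = 133 (m(A) = 2 + 131 = 133)
R(O) = -2 (R(O) = -3 + O/O = -3 + 1 = -2)
R(-80)/m(193) = -2/133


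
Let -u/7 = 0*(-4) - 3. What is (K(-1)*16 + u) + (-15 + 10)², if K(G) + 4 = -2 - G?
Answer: -34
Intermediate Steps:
u = 21 (u = -7*(0*(-4) - 3) = -7*(0 - 3) = -7*(-3) = 21)
K(G) = -6 - G (K(G) = -4 + (-2 - G) = -6 - G)
(K(-1)*16 + u) + (-15 + 10)² = ((-6 - 1*(-1))*16 + 21) + (-15 + 10)² = ((-6 + 1)*16 + 21) + (-5)² = (-5*16 + 21) + 25 = (-80 + 21) + 25 = -59 + 25 = -34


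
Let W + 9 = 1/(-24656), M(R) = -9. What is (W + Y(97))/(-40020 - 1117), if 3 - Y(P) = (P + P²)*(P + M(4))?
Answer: 20625582305/1014273872 ≈ 20.335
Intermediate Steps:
Y(P) = 3 - (-9 + P)*(P + P²) (Y(P) = 3 - (P + P²)*(P - 9) = 3 - (P + P²)*(-9 + P) = 3 - (-9 + P)*(P + P²))
W = -221905/24656 (W = -9 + 1/(-24656) = -9 - 1/24656 = -221905/24656 ≈ -9.0000)
(W + Y(97))/(-40020 - 1117) = (-221905/24656 + (3 - 1*97³ + 8*97² + 9*97))/(-40020 - 1117) = (-221905/24656 + (3 - 1*912673 + 8*9409 + 873))/(-41137) = (-221905/24656 + (3 - 912673 + 75272 + 873))*(-1/41137) = (-221905/24656 - 836525)*(-1/41137) = -20625582305/24656*(-1/41137) = 20625582305/1014273872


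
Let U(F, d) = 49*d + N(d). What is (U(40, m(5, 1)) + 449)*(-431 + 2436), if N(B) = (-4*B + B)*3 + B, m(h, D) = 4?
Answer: 1229065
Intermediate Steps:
N(B) = -8*B (N(B) = -3*B*3 + B = -9*B + B = -8*B)
U(F, d) = 41*d (U(F, d) = 49*d - 8*d = 41*d)
(U(40, m(5, 1)) + 449)*(-431 + 2436) = (41*4 + 449)*(-431 + 2436) = (164 + 449)*2005 = 613*2005 = 1229065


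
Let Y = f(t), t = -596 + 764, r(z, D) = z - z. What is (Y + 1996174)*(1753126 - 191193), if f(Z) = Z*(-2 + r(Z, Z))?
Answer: 3117365234854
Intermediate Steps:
r(z, D) = 0
t = 168
f(Z) = -2*Z (f(Z) = Z*(-2 + 0) = Z*(-2) = -2*Z)
Y = -336 (Y = -2*168 = -336)
(Y + 1996174)*(1753126 - 191193) = (-336 + 1996174)*(1753126 - 191193) = 1995838*1561933 = 3117365234854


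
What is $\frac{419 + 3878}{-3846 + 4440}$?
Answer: $\frac{4297}{594} \approx 7.234$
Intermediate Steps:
$\frac{419 + 3878}{-3846 + 4440} = \frac{4297}{594}$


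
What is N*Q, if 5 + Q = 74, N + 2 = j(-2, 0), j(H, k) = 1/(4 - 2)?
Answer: -207/2 ≈ -103.50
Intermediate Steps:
j(H, k) = ½ (j(H, k) = 1/2 = ½)
N = -3/2 (N = -2 + ½ = -3/2 ≈ -1.5000)
Q = 69 (Q = -5 + 74 = 69)
N*Q = -3/2*69 = -207/2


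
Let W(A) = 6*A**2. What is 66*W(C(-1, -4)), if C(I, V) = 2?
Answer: 1584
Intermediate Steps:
66*W(C(-1, -4)) = 66*(6*2**2) = 66*(6*4) = 66*24 = 1584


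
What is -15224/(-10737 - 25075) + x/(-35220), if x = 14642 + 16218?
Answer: -7112113/15766233 ≈ -0.45110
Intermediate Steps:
x = 30860
-15224/(-10737 - 25075) + x/(-35220) = -15224/(-10737 - 25075) + 30860/(-35220) = -15224/(-35812) + 30860*(-1/35220) = -15224*(-1/35812) - 1543/1761 = 3806/8953 - 1543/1761 = -7112113/15766233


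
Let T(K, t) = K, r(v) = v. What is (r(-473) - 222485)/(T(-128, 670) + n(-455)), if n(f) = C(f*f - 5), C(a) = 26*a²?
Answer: -111479/557144645136 ≈ -2.0009e-7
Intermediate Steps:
n(f) = 26*(-5 + f²)² (n(f) = 26*(f*f - 5)² = 26*(f² - 5)² = 26*(-5 + f²)²)
(r(-473) - 222485)/(T(-128, 670) + n(-455)) = (-473 - 222485)/(-128 + 26*(-5 + (-455)²)²) = -222958/(-128 + 26*(-5 + 207025)²) = -222958/(-128 + 26*207020²) = -222958/(-128 + 26*42857280400) = -222958/(-128 + 1114289290400) = -222958/1114289290272 = -222958*1/1114289290272 = -111479/557144645136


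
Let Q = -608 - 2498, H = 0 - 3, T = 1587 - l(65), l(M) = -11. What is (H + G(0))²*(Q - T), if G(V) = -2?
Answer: -117600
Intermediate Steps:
T = 1598 (T = 1587 - 1*(-11) = 1587 + 11 = 1598)
H = -3
Q = -3106
(H + G(0))²*(Q - T) = (-3 - 2)²*(-3106 - 1*1598) = (-5)²*(-3106 - 1598) = 25*(-4704) = -117600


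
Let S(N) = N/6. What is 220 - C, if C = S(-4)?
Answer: 662/3 ≈ 220.67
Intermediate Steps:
S(N) = N/6 (S(N) = N*(⅙) = N/6)
C = -⅔ (C = (⅙)*(-4) = -⅔ ≈ -0.66667)
220 - C = 220 - 1*(-⅔) = 220 + ⅔ = 662/3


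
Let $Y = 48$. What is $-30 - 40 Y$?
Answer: $-1950$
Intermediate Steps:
$-30 - 40 Y = -30 - 1920 = -1950$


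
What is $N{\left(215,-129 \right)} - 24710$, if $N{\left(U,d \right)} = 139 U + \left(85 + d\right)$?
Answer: $5131$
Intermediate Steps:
$N{\left(U,d \right)} = 85 + d + 139 U$
$N{\left(215,-129 \right)} - 24710 = \left(85 - 129 + 139 \cdot 215\right) - 24710 = \left(85 - 129 + 29885\right) - 24710 = 29841 - 24710 = 5131$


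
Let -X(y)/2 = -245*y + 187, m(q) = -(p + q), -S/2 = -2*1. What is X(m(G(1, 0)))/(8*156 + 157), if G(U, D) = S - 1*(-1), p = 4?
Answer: -4784/1405 ≈ -3.4050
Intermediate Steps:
S = 4 (S = -(-4) = -2*(-2) = 4)
G(U, D) = 5 (G(U, D) = 4 - 1*(-1) = 4 + 1 = 5)
m(q) = -4 - q (m(q) = -(4 + q) = -4 - q)
X(y) = -374 + 490*y (X(y) = -2*(-245*y + 187) = -2*(187 - 245*y) = -374 + 490*y)
X(m(G(1, 0)))/(8*156 + 157) = (-374 + 490*(-4 - 1*5))/(8*156 + 157) = (-374 + 490*(-4 - 5))/(1248 + 157) = (-374 + 490*(-9))/1405 = (-374 - 4410)*(1/1405) = -4784*1/1405 = -4784/1405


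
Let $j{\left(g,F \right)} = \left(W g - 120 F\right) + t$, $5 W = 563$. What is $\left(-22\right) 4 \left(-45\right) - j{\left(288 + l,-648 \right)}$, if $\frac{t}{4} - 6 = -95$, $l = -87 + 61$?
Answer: $- \frac{514726}{5} \approx -1.0295 \cdot 10^{5}$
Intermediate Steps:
$W = \frac{563}{5}$ ($W = \frac{1}{5} \cdot 563 = \frac{563}{5} \approx 112.6$)
$l = -26$
$t = -356$ ($t = 24 + 4 \left(-95\right) = 24 - 380 = -356$)
$j{\left(g,F \right)} = -356 - 120 F + \frac{563 g}{5}$ ($j{\left(g,F \right)} = \left(\frac{563 g}{5} - 120 F\right) - 356 = \left(- 120 F + \frac{563 g}{5}\right) - 356 = -356 - 120 F + \frac{563 g}{5}$)
$\left(-22\right) 4 \left(-45\right) - j{\left(288 + l,-648 \right)} = \left(-22\right) 4 \left(-45\right) - \left(-356 - -77760 + \frac{563 \left(288 - 26\right)}{5}\right) = \left(-88\right) \left(-45\right) - \left(-356 + 77760 + \frac{563}{5} \cdot 262\right) = 3960 - \left(-356 + 77760 + \frac{147506}{5}\right) = 3960 - \frac{534526}{5} = - \frac{514726}{5}$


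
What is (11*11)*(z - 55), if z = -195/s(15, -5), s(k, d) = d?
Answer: -1936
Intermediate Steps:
z = 39 (z = -195/(-5) = -195*(-⅕) = 39)
(11*11)*(z - 55) = (11*11)*(39 - 55) = 121*(-16) = -1936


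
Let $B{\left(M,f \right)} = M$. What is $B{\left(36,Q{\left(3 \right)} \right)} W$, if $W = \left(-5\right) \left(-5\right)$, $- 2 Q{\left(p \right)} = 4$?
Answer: $900$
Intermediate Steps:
$Q{\left(p \right)} = -2$ ($Q{\left(p \right)} = \left(- \frac{1}{2}\right) 4 = -2$)
$W = 25$
$B{\left(36,Q{\left(3 \right)} \right)} W = 36 \cdot 25 = 900$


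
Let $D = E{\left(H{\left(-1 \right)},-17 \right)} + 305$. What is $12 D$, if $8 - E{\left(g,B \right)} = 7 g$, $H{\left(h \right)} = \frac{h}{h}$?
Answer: $3672$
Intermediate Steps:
$H{\left(h \right)} = 1$
$E{\left(g,B \right)} = 8 - 7 g$
$D = 306$ ($D = \left(8 - 7\right) + 305 = 1 + 305 = 306$)
$12 D = 12 \cdot 306 = 3672$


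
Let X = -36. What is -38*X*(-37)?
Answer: -50616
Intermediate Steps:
-38*X*(-37) = -38*(-36)*(-37) = 1368*(-37) = -50616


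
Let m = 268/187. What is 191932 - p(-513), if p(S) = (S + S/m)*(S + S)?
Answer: -94023007/134 ≈ -7.0166e+5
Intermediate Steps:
m = 268/187 (m = 268*(1/187) = 268/187 ≈ 1.4332)
p(S) = 455*S²/134 (p(S) = (S + S/(268/187))*(S + S) = (S + S*(187/268))*(2*S) = (S + 187*S/268)*(2*S) = (455*S/268)*(2*S) = 455*S²/134)
191932 - p(-513) = 191932 - 455*(-513)²/134 = 191932 - 455*263169/134 = 191932 - 1*119741895/134 = 191932 - 119741895/134 = -94023007/134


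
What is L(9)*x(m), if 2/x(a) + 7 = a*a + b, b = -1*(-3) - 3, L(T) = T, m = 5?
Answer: 1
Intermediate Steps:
b = 0 (b = 3 - 3 = 0)
x(a) = 2/(-7 + a²) (x(a) = 2/(-7 + (a*a + 0)) = 2/(-7 + (a² + 0)) = 2/(-7 + a²))
L(9)*x(m) = 9*(2/(-7 + 5²)) = 9*(2/(-7 + 25)) = 9*(2/18) = 9*(2*(1/18)) = 9*(⅑) = 1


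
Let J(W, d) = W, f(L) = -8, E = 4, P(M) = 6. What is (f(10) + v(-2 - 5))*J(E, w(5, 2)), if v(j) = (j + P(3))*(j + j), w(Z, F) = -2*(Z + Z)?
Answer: 24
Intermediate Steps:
w(Z, F) = -4*Z
v(j) = 2*j*(6 + j) (v(j) = (j + 6)*(j + j) = (6 + j)*(2*j) = 2*j*(6 + j))
(f(10) + v(-2 - 5))*J(E, w(5, 2)) = (-8 + 2*(-2 - 5)*(6 + (-2 - 5)))*4 = (-8 + 2*(-7)*(6 - 7))*4 = (-8 + 2*(-7)*(-1))*4 = (-8 + 14)*4 = 6*4 = 24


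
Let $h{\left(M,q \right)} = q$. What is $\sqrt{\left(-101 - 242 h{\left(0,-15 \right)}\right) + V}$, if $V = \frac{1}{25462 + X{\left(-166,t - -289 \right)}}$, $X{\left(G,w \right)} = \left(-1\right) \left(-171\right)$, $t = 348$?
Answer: $\frac{\sqrt{2318731907114}}{25633} \approx 59.405$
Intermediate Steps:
$X{\left(G,w \right)} = 171$
$V = \frac{1}{25633}$ ($V = \frac{1}{25462 + 171} = \frac{1}{25633} \approx 3.9012 \cdot 10^{-5}$)
$\sqrt{\left(-101 - 242 h{\left(0,-15 \right)}\right) + V} = \sqrt{\left(-101 - -3630\right) + \frac{1}{25633}} = \sqrt{\left(-101 + 3630\right) + \frac{1}{25633}} = \sqrt{3529 + \frac{1}{25633}} = \sqrt{\frac{90458858}{25633}} = \frac{\sqrt{2318731907114}}{25633}$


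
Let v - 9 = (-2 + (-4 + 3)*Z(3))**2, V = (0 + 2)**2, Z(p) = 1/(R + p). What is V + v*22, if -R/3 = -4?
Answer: 66592/225 ≈ 295.96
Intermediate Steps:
R = 12 (R = -3*(-4) = 12)
Z(p) = 1/(12 + p)
V = 4 (V = 2**2 = 4)
v = 2986/225 (v = 9 + (-2 + (-4 + 3)/(12 + 3))**2 = 9 + (-2 - 1/15)**2 = 9 + (-31/15)**2 = 9 + 961/225 = 2986/225 ≈ 13.271)
V + v*22 = 4 + (2986/225)*22 = 4 + 65692/225 = 66592/225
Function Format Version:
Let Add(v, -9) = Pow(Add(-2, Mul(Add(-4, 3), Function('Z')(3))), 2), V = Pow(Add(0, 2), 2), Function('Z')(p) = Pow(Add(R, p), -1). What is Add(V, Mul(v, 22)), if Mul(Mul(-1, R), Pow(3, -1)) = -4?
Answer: Rational(66592, 225) ≈ 295.96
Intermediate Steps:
R = 12 (R = Mul(-3, -4) = 12)
Function('Z')(p) = Pow(Add(12, p), -1)
V = 4 (V = Pow(2, 2) = 4)
v = Rational(2986, 225) (v = Add(9, Pow(Add(-2, Mul(Add(-4, 3), Pow(Add(12, 3), -1))), 2)) = Add(9, Pow(Add(-2, Mul(-1, Pow(15, -1))), 2)) = Add(9, Pow(Add(-2, Mul(-1, Rational(1, 15))), 2)) = Add(9, Pow(Add(-2, Rational(-1, 15)), 2)) = Add(9, Pow(Rational(-31, 15), 2)) = Add(9, Rational(961, 225)) = Rational(2986, 225) ≈ 13.271)
Add(V, Mul(v, 22)) = Add(4, Mul(Rational(2986, 225), 22)) = Add(4, Rational(65692, 225)) = Rational(66592, 225)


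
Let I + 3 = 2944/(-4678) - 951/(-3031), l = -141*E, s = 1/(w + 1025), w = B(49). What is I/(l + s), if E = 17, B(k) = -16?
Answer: 11858660965/8573243980574 ≈ 0.0013832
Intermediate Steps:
w = -16
s = 1/1009 (s = 1/(-16 + 1025) = 1/1009 ≈ 0.00099108)
l = -2397 (l = -141*17 = -2397)
I = -23505770/7089509 (I = -3 + (2944/(-4678) - 951/(-3031)) = -3 + (2944*(-1/4678) - 951*(-1/3031)) = -3 + (-1472/2339 + 951/3031) = -3 - 2237243/7089509 = -23505770/7089509 ≈ -3.3156)
I/(l + s) = -23505770/(7089509*(-2397 + 1/1009)) = -23505770/(7089509*(-2418572/1009)) = -23505770/7089509*(-1009/2418572) = 11858660965/8573243980574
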